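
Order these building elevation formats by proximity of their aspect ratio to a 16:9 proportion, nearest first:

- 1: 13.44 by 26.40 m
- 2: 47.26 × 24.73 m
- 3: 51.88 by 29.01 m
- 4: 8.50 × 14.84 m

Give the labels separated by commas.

3, 4, 2, 1

Ratios: 1 = 26.40 / 13.44 ≈ 1.964; 2 = 47.26 / 24.73 ≈ 1.911; 3 = 51.88 / 29.01 ≈ 1.788; 4 = 14.84 / 8.50 ≈ 1.746.
|Δ from 1.778|: 1 0.186; 2 0.133; 3 0.010; 4 0.032.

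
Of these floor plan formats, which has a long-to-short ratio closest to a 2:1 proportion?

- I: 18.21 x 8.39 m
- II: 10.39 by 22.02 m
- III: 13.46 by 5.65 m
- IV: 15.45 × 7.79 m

IV

Ratios (long/short): I ≈ 2.170; II ≈ 2.119; III ≈ 2.382; IV ≈ 1.983.
2:1 ≈ 2.000; option IV is nearest (Δ 0.017).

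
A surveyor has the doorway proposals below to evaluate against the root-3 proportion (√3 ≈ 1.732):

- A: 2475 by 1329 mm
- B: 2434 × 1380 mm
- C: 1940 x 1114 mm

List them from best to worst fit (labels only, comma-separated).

C, B, A

A: 2475/1329 ≈ 1.862 → |1.862 − 1.732| = 0.130
B: 2434/1380 ≈ 1.764 → |1.764 − 1.732| = 0.032
C: 1940/1114 ≈ 1.741 → |1.741 − 1.732| = 0.009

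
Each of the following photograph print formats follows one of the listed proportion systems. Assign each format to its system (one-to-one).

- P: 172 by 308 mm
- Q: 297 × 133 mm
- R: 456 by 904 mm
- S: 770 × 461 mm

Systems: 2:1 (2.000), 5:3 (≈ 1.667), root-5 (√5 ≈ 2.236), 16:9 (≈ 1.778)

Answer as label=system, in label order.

Ratios: P ≈ 1.791; Q ≈ 2.233; R ≈ 1.982; S ≈ 1.670.
Targets: 2:1 ≈ 2.000; 5:3 ≈ 1.667; root-5 ≈ 2.236; 16:9 ≈ 1.778.

P=16:9, Q=root-5, R=2:1, S=5:3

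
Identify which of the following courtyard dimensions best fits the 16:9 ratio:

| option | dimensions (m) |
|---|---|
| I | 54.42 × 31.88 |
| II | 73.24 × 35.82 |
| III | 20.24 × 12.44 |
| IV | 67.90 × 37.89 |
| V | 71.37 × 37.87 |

IV

Ratios (long/short): I ≈ 1.707; II ≈ 2.045; III ≈ 1.627; IV ≈ 1.792; V ≈ 1.885.
16:9 ≈ 1.778; option IV is nearest (Δ 0.014).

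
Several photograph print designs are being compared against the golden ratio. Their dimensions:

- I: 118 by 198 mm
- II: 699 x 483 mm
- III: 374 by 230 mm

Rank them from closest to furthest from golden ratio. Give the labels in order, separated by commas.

Ratios: I = 198 / 118 ≈ 1.678; II = 699 / 483 ≈ 1.447; III = 374 / 230 ≈ 1.626.
|Δ from 1.618|: I 0.060; II 0.171; III 0.008.

III, I, II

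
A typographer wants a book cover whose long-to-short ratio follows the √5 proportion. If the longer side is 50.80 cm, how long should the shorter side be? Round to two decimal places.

22.72 cm

root-5 ≈ 2.23607.
Shorter side = 50.80 ÷ 2.23607 ≈ 22.7184 → 22.72 cm.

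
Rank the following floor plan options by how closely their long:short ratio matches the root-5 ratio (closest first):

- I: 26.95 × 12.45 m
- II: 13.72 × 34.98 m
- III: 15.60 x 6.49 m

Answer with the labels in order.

Ratios: I = 26.95 / 12.45 ≈ 2.165; II = 34.98 / 13.72 ≈ 2.550; III = 15.60 / 6.49 ≈ 2.404.
|Δ from 2.236|: I 0.071; II 0.314; III 0.168.

I, III, II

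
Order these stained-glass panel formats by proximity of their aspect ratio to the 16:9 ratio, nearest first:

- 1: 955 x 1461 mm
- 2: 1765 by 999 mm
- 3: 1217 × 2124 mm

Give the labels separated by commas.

1: 1461/955 ≈ 1.530 → |1.530 − 1.778| = 0.248
2: 1765/999 ≈ 1.767 → |1.767 − 1.778| = 0.011
3: 2124/1217 ≈ 1.745 → |1.745 − 1.778| = 0.033

2, 3, 1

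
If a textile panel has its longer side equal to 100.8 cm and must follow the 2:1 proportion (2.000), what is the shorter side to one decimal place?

50.4 cm

2:1 = 2.00000.
Shorter side = 100.8 ÷ 2.00000 ≈ 50.400 → 50.4 cm.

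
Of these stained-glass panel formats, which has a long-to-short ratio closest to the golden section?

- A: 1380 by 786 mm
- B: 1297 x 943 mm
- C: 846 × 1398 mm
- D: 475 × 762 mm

Ratios (long/short): A ≈ 1.756; B ≈ 1.375; C ≈ 1.652; D ≈ 1.604.
golden ratio ≈ 1.618; option D is nearest (Δ 0.014).

D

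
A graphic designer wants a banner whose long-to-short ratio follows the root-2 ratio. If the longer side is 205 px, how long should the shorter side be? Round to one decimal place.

root-2 ≈ 1.41421.
Shorter side = 205 ÷ 1.41421 ≈ 144.957 → 145.0 px.

145.0 px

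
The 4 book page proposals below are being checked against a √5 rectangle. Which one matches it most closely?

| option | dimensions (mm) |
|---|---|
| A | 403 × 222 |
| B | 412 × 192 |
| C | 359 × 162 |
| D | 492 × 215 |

Ratios (long/short): A ≈ 1.815; B ≈ 2.146; C ≈ 2.216; D ≈ 2.288.
root-5 ≈ 2.236; option C is nearest (Δ 0.020).

C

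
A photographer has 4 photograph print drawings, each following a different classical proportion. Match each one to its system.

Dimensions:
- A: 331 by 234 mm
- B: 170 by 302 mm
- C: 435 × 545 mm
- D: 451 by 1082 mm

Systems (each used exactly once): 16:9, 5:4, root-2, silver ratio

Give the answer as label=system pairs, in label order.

A = 331/234 ≈ 1.415 → root-2 (1.414)
B = 302/170 ≈ 1.776 → 16:9 (1.778)
C = 545/435 ≈ 1.253 → 5:4 (1.250)
D = 1082/451 ≈ 2.399 → silver ratio (2.414)

A=root-2, B=16:9, C=5:4, D=silver ratio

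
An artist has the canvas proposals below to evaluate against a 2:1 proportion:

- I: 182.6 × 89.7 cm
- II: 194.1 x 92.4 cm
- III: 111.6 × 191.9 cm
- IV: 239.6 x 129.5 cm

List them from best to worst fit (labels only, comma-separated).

Ratios: I = 182.6 / 89.7 ≈ 2.036; II = 194.1 / 92.4 ≈ 2.101; III = 191.9 / 111.6 ≈ 1.720; IV = 239.6 / 129.5 ≈ 1.850.
|Δ from 2.000|: I 0.036; II 0.101; III 0.280; IV 0.150.

I, II, IV, III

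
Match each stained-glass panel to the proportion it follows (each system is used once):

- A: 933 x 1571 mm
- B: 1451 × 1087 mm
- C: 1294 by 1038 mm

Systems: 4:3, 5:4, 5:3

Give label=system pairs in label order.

A=5:3, B=4:3, C=5:4

A = 1571/933 ≈ 1.684 → 5:3 (1.667)
B = 1451/1087 ≈ 1.335 → 4:3 (1.333)
C = 1294/1038 ≈ 1.247 → 5:4 (1.250)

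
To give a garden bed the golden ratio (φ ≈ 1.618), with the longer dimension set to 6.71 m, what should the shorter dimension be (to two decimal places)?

4.15 m

golden ratio ≈ 1.61803.
Shorter side = 6.71 ÷ 1.61803 ≈ 4.1470 → 4.15 m.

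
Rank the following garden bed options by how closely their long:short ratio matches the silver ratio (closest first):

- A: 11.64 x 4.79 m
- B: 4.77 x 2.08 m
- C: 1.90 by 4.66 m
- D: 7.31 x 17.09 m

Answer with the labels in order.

A, C, D, B

Ratios: A = 11.64 / 4.79 ≈ 2.430; B = 4.77 / 2.08 ≈ 2.293; C = 4.66 / 1.90 ≈ 2.453; D = 17.09 / 7.31 ≈ 2.338.
|Δ from 2.414|: A 0.016; B 0.121; C 0.039; D 0.076.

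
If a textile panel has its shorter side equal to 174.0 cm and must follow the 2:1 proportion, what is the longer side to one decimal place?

348.0 cm

2:1 = 2.00000.
Longer side = 174.0 × 2.00000 ≈ 348.000 → 348.0 cm.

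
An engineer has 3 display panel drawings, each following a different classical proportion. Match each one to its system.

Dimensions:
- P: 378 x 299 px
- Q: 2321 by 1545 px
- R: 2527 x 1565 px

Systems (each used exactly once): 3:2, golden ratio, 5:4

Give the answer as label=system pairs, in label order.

P=5:4, Q=3:2, R=golden ratio

Ratios: P ≈ 1.264; Q ≈ 1.502; R ≈ 1.615.
Targets: 3:2 ≈ 1.500; golden ratio ≈ 1.618; 5:4 ≈ 1.250.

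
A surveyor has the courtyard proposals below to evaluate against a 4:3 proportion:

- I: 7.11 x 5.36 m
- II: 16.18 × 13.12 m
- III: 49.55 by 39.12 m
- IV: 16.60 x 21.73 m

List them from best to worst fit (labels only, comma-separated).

Ratios: I = 7.11 / 5.36 ≈ 1.326; II = 16.18 / 13.12 ≈ 1.233; III = 49.55 / 39.12 ≈ 1.267; IV = 21.73 / 16.60 ≈ 1.309.
|Δ from 1.333|: I 0.007; II 0.100; III 0.066; IV 0.024.

I, IV, III, II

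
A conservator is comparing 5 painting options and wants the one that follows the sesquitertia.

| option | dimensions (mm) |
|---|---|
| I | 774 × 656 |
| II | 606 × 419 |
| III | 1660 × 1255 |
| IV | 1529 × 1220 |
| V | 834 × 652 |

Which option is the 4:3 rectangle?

Ratios (long/short): I ≈ 1.180; II ≈ 1.446; III ≈ 1.323; IV ≈ 1.253; V ≈ 1.279.
4:3 ≈ 1.333; option III is nearest (Δ 0.010).

III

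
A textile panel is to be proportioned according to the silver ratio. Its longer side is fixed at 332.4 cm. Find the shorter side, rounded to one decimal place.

137.7 cm

silver ratio ≈ 2.41421.
Shorter side = 332.4 ÷ 2.41421 ≈ 137.685 → 137.7 cm.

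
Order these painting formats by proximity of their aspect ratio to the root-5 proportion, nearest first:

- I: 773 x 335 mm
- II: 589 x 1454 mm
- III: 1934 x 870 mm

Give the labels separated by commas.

III, I, II

I: 773/335 ≈ 2.307 → |2.307 − 2.236| = 0.071
II: 1454/589 ≈ 2.469 → |2.469 − 2.236| = 0.233
III: 1934/870 ≈ 2.223 → |2.223 − 2.236| = 0.013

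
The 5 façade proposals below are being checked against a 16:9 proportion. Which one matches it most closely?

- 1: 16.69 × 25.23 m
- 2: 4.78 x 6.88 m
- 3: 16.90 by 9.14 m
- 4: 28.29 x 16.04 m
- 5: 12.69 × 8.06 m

Ratios (long/short): 1 ≈ 1.512; 2 ≈ 1.439; 3 ≈ 1.849; 4 ≈ 1.764; 5 ≈ 1.574.
16:9 ≈ 1.778; option 4 is nearest (Δ 0.014).

4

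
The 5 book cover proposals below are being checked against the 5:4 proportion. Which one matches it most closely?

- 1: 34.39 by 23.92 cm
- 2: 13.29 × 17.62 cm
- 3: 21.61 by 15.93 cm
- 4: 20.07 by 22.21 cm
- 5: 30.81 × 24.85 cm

Target 5:4 ≈ 1.250.
1: 1.438 (Δ0.188)  2: 1.326 (Δ0.076)  3: 1.357 (Δ0.107)  4: 1.107 (Δ0.143)  5: 1.240 (Δ0.010)

5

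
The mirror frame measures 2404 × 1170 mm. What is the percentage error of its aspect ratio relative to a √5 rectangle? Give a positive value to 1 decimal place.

Ratio = 2404 / 1170 ≈ 2.0547.
Ideal root-5 ≈ 2.2361. |2.0547 − 2.2361| / 2.2361 ≈ 8.11% → 8.1%.

8.1%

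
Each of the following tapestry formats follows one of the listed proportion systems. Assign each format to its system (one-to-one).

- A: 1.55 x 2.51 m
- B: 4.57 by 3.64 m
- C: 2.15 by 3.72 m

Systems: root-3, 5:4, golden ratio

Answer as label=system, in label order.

A=golden ratio, B=5:4, C=root-3

A = 2.51/1.55 ≈ 1.619 → golden ratio (1.618)
B = 4.57/3.64 ≈ 1.255 → 5:4 (1.250)
C = 3.72/2.15 ≈ 1.730 → root-3 (1.732)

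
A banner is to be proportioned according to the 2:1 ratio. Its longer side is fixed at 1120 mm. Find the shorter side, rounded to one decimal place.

2:1 = 2.00000.
Shorter side = 1120 ÷ 2.00000 ≈ 560.000 → 560.0 mm.

560.0 mm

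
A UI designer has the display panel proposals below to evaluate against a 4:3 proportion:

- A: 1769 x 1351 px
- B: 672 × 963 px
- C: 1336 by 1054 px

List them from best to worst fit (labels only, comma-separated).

A, C, B

A: 1769/1351 ≈ 1.309 → |1.309 − 1.333| = 0.024
B: 963/672 ≈ 1.433 → |1.433 − 1.333| = 0.100
C: 1336/1054 ≈ 1.268 → |1.268 − 1.333| = 0.065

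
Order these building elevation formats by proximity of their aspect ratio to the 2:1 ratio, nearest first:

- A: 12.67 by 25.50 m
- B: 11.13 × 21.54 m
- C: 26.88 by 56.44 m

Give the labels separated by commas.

A: 25.50/12.67 ≈ 2.013 → |2.013 − 2.000| = 0.013
B: 21.54/11.13 ≈ 1.935 → |1.935 − 2.000| = 0.065
C: 56.44/26.88 ≈ 2.100 → |2.100 − 2.000| = 0.100

A, B, C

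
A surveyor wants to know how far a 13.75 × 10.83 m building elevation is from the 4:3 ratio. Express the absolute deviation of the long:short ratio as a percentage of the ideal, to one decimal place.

4.8%

Ratio = 13.75 / 10.83 ≈ 1.2696.
Ideal 4:3 ≈ 1.3333. |1.2696 − 1.3333| / 1.3333 ≈ 4.78% → 4.8%.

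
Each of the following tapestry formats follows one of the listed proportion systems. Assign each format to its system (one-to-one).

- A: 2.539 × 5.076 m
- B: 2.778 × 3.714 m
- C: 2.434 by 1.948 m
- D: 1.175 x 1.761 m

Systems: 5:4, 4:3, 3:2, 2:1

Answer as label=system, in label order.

A=2:1, B=4:3, C=5:4, D=3:2

Ratios: A ≈ 1.999; B ≈ 1.337; C ≈ 1.249; D ≈ 1.499.
Targets: 5:4 ≈ 1.250; 4:3 ≈ 1.333; 3:2 ≈ 1.500; 2:1 ≈ 2.000.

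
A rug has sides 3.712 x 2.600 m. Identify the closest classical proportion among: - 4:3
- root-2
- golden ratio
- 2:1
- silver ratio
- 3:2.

3.712/2.600 ≈ 1.428. Nearest candidates are root-2 (1.414, off by 0.014) and 3:2 (1.500, off by 0.072).

root-2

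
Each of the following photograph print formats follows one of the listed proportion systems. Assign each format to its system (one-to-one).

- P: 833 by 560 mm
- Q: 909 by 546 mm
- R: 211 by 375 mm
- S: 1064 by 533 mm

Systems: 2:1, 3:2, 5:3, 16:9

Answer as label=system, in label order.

P = 833/560 ≈ 1.488 → 3:2 (1.500)
Q = 909/546 ≈ 1.665 → 5:3 (1.667)
R = 375/211 ≈ 1.777 → 16:9 (1.778)
S = 1064/533 ≈ 1.996 → 2:1 (2.000)

P=3:2, Q=5:3, R=16:9, S=2:1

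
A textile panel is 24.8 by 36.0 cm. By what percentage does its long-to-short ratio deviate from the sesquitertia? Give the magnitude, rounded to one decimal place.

8.9%

Ratio = 36.0 / 24.8 ≈ 1.4516.
Ideal 4:3 ≈ 1.3333. |1.4516 − 1.3333| / 1.3333 ≈ 8.87% → 8.9%.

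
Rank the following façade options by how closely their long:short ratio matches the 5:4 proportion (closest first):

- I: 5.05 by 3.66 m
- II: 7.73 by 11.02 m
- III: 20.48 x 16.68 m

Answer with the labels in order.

I: 5.05/3.66 ≈ 1.380 → |1.380 − 1.250| = 0.130
II: 11.02/7.73 ≈ 1.426 → |1.426 − 1.250| = 0.176
III: 20.48/16.68 ≈ 1.228 → |1.228 − 1.250| = 0.022

III, I, II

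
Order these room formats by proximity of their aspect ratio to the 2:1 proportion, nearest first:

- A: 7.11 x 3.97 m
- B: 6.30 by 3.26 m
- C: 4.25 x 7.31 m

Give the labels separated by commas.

B, A, C

A: 7.11/3.97 ≈ 1.791 → |1.791 − 2.000| = 0.209
B: 6.30/3.26 ≈ 1.933 → |1.933 − 2.000| = 0.067
C: 7.31/4.25 ≈ 1.720 → |1.720 − 2.000| = 0.280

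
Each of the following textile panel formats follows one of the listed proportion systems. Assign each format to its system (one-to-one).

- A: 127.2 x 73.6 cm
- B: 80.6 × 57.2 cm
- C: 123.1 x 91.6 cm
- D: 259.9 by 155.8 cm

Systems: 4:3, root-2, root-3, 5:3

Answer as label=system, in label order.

Ratios: A ≈ 1.728; B ≈ 1.409; C ≈ 1.344; D ≈ 1.668.
Targets: 4:3 ≈ 1.333; root-2 ≈ 1.414; root-3 ≈ 1.732; 5:3 ≈ 1.667.

A=root-3, B=root-2, C=4:3, D=5:3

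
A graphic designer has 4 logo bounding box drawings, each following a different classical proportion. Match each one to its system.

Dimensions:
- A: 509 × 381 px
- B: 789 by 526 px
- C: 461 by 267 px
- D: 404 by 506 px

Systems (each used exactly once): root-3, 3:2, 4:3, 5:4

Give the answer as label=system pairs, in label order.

A=4:3, B=3:2, C=root-3, D=5:4

A = 509/381 ≈ 1.336 → 4:3 (1.333)
B = 789/526 ≈ 1.500 → 3:2 (1.500)
C = 461/267 ≈ 1.727 → root-3 (1.732)
D = 506/404 ≈ 1.252 → 5:4 (1.250)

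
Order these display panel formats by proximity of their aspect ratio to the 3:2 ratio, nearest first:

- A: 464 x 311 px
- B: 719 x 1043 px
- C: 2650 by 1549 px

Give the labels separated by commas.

Ratios: A = 464 / 311 ≈ 1.492; B = 1043 / 719 ≈ 1.451; C = 2650 / 1549 ≈ 1.711.
|Δ from 1.500|: A 0.008; B 0.049; C 0.211.

A, B, C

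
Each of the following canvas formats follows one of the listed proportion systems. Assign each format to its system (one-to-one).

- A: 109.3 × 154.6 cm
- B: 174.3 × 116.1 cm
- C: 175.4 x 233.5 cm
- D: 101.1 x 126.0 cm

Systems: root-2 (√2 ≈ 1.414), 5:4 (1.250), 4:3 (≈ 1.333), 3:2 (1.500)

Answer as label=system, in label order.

A=root-2, B=3:2, C=4:3, D=5:4

A = 154.6/109.3 ≈ 1.414 → root-2 (1.414)
B = 174.3/116.1 ≈ 1.501 → 3:2 (1.500)
C = 233.5/175.4 ≈ 1.331 → 4:3 (1.333)
D = 126.0/101.1 ≈ 1.246 → 5:4 (1.250)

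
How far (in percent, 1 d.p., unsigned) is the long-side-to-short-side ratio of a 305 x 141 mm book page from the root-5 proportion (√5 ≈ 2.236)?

3.3%

Ratio = 305 / 141 ≈ 2.1631.
Ideal root-5 ≈ 2.2361. |2.1631 − 2.2361| / 2.2361 ≈ 3.26% → 3.3%.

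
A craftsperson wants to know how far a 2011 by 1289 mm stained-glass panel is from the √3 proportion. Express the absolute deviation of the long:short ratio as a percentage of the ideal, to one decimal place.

Ratio = 2011 / 1289 ≈ 1.5601.
Ideal root-3 ≈ 1.7321. |1.5601 − 1.7321| / 1.7321 ≈ 9.93% → 9.9%.

9.9%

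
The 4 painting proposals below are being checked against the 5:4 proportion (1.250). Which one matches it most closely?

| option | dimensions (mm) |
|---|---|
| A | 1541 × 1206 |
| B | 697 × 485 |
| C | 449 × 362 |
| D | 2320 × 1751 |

Ratios (long/short): A ≈ 1.278; B ≈ 1.437; C ≈ 1.240; D ≈ 1.325.
5:4 ≈ 1.250; option C is nearest (Δ 0.010).

C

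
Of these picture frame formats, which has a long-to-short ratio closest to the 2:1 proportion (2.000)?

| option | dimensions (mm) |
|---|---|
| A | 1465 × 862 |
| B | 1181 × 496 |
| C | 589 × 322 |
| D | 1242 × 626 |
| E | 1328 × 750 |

Ratios (long/short): A ≈ 1.700; B ≈ 2.381; C ≈ 1.829; D ≈ 1.984; E ≈ 1.771.
2:1 ≈ 2.000; option D is nearest (Δ 0.016).

D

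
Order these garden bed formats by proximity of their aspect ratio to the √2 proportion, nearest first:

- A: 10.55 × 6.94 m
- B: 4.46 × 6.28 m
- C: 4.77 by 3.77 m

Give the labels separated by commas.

B, A, C

A: 10.55/6.94 ≈ 1.520 → |1.520 − 1.414| = 0.106
B: 6.28/4.46 ≈ 1.408 → |1.408 − 1.414| = 0.006
C: 4.77/3.77 ≈ 1.265 → |1.265 − 1.414| = 0.149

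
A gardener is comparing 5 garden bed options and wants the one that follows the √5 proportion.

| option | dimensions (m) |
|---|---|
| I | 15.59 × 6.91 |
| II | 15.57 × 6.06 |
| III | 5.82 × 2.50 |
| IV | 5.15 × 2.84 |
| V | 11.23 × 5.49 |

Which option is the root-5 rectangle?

Ratios (long/short): I ≈ 2.256; II ≈ 2.569; III ≈ 2.328; IV ≈ 1.813; V ≈ 2.046.
root-5 ≈ 2.236; option I is nearest (Δ 0.020).

I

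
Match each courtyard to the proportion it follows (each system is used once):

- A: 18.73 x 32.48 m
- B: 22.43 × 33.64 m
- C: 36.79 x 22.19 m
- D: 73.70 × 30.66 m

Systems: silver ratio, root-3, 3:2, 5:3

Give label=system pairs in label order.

A=root-3, B=3:2, C=5:3, D=silver ratio

A = 32.48/18.73 ≈ 1.734 → root-3 (1.732)
B = 33.64/22.43 ≈ 1.500 → 3:2 (1.500)
C = 36.79/22.19 ≈ 1.658 → 5:3 (1.667)
D = 73.70/30.66 ≈ 2.404 → silver ratio (2.414)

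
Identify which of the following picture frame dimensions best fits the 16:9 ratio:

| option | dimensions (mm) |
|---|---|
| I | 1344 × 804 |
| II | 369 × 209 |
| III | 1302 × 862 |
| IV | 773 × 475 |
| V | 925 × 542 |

Ratios (long/short): I ≈ 1.672; II ≈ 1.766; III ≈ 1.510; IV ≈ 1.627; V ≈ 1.707.
16:9 ≈ 1.778; option II is nearest (Δ 0.012).

II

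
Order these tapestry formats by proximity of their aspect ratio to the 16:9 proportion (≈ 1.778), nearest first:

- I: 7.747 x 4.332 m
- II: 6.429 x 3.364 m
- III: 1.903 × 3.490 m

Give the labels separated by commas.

I, III, II

Ratios: I = 7.747 / 4.332 ≈ 1.788; II = 6.429 / 3.364 ≈ 1.911; III = 3.490 / 1.903 ≈ 1.834.
|Δ from 1.778|: I 0.010; II 0.133; III 0.056.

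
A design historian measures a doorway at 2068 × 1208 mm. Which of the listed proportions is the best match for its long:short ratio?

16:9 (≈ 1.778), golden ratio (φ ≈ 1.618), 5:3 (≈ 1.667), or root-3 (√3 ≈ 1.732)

root-3

Ratio = 2068 / 1208 ≈ 1.712.
Distances: 16:9 1.778 (Δ 0.066); golden ratio 1.618 (Δ 0.094); 5:3 1.667 (Δ 0.045); root-3 1.732 (Δ 0.020).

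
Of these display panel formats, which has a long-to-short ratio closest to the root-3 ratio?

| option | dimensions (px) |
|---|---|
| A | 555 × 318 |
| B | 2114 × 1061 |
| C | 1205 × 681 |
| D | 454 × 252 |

A

Target root-3 ≈ 1.732.
A: 1.745 (Δ0.013)  B: 1.992 (Δ0.260)  C: 1.769 (Δ0.037)  D: 1.802 (Δ0.070)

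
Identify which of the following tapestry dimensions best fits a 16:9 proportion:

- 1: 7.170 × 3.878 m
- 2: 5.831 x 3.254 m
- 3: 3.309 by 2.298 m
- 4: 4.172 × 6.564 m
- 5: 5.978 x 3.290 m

2

Target 16:9 ≈ 1.778.
1: 1.849 (Δ0.071)  2: 1.792 (Δ0.014)  3: 1.440 (Δ0.338)  4: 1.573 (Δ0.205)  5: 1.817 (Δ0.039)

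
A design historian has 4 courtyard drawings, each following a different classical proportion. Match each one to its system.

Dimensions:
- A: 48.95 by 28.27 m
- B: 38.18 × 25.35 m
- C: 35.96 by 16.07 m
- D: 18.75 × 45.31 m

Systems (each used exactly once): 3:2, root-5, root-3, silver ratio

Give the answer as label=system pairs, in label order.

A=root-3, B=3:2, C=root-5, D=silver ratio

A = 48.95/28.27 ≈ 1.732 → root-3 (1.732)
B = 38.18/25.35 ≈ 1.506 → 3:2 (1.500)
C = 35.96/16.07 ≈ 2.238 → root-5 (2.236)
D = 45.31/18.75 ≈ 2.417 → silver ratio (2.414)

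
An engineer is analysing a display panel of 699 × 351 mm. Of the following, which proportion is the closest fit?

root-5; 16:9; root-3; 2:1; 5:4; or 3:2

2:1

699/351 ≈ 1.991. Nearest candidates are 2:1 (2.000, off by 0.009) and 16:9 (1.778, off by 0.213).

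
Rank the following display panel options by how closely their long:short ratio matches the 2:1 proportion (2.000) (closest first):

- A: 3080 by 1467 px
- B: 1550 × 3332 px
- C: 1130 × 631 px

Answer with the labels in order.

A, B, C

A: 3080/1467 ≈ 2.100 → |2.100 − 2.000| = 0.100
B: 3332/1550 ≈ 2.150 → |2.150 − 2.000| = 0.150
C: 1130/631 ≈ 1.791 → |1.791 − 2.000| = 0.209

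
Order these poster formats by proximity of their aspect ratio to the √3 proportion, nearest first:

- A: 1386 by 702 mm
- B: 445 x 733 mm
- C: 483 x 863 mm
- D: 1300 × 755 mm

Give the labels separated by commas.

D, C, B, A

A: 1386/702 ≈ 1.974 → |1.974 − 1.732| = 0.242
B: 733/445 ≈ 1.647 → |1.647 − 1.732| = 0.085
C: 863/483 ≈ 1.787 → |1.787 − 1.732| = 0.055
D: 1300/755 ≈ 1.722 → |1.722 − 1.732| = 0.010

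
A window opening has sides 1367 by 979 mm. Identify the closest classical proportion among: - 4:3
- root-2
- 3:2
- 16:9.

Ratio = 1367 / 979 ≈ 1.396.
Distances: 4:3 1.333 (Δ 0.063); root-2 1.414 (Δ 0.018); 3:2 1.500 (Δ 0.104); 16:9 1.778 (Δ 0.382).

root-2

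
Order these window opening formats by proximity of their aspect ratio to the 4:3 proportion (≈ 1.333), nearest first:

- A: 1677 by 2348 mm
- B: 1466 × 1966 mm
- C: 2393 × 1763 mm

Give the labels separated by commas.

A: 2348/1677 ≈ 1.400 → |1.400 − 1.333| = 0.067
B: 1966/1466 ≈ 1.341 → |1.341 − 1.333| = 0.008
C: 2393/1763 ≈ 1.357 → |1.357 − 1.333| = 0.024

B, C, A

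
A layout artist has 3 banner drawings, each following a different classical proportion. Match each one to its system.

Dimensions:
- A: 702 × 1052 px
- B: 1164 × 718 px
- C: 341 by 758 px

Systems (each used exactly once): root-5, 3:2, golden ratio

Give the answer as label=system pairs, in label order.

A = 1052/702 ≈ 1.499 → 3:2 (1.500)
B = 1164/718 ≈ 1.621 → golden ratio (1.618)
C = 758/341 ≈ 2.223 → root-5 (2.236)

A=3:2, B=golden ratio, C=root-5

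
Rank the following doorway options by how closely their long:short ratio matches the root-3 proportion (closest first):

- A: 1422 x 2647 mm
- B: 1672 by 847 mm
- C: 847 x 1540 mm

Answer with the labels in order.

A: 2647/1422 ≈ 1.861 → |1.861 − 1.732| = 0.129
B: 1672/847 ≈ 1.974 → |1.974 − 1.732| = 0.242
C: 1540/847 ≈ 1.818 → |1.818 − 1.732| = 0.086

C, A, B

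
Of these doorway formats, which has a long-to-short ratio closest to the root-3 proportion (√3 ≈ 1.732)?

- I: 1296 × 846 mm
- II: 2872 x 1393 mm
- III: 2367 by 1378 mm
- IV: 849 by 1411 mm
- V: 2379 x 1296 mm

III

Ratios (long/short): I ≈ 1.532; II ≈ 2.062; III ≈ 1.718; IV ≈ 1.662; V ≈ 1.836.
root-3 ≈ 1.732; option III is nearest (Δ 0.014).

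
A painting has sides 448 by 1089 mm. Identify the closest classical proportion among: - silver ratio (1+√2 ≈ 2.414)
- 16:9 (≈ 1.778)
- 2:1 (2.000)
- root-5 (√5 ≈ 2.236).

1089/448 ≈ 2.431. Nearest candidates are silver ratio (2.414, off by 0.017) and root-5 (2.236, off by 0.195).

silver ratio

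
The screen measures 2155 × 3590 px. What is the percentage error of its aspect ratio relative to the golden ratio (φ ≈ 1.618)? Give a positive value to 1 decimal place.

Ratio = 3590 / 2155 ≈ 1.6659.
Ideal golden ratio ≈ 1.6180. |1.6659 − 1.6180| / 1.6180 ≈ 2.96% → 3.0%.

3.0%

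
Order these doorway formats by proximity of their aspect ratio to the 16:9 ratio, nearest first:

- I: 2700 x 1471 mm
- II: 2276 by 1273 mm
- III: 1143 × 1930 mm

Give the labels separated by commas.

I: 2700/1471 ≈ 1.835 → |1.835 − 1.778| = 0.057
II: 2276/1273 ≈ 1.788 → |1.788 − 1.778| = 0.010
III: 1930/1143 ≈ 1.689 → |1.689 − 1.778| = 0.089

II, I, III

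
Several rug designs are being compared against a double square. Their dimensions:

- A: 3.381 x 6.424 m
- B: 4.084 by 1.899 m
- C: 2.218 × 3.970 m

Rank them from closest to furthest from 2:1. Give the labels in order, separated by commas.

A, B, C

A: 6.424/3.381 ≈ 1.900 → |1.900 − 2.000| = 0.100
B: 4.084/1.899 ≈ 2.151 → |2.151 − 2.000| = 0.151
C: 3.970/2.218 ≈ 1.790 → |1.790 − 2.000| = 0.210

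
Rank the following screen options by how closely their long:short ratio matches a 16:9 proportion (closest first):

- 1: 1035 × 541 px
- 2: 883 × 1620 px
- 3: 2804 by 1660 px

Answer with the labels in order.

Ratios: 1 = 1035 / 541 ≈ 1.913; 2 = 1620 / 883 ≈ 1.835; 3 = 2804 / 1660 ≈ 1.689.
|Δ from 1.778|: 1 0.135; 2 0.057; 3 0.089.

2, 3, 1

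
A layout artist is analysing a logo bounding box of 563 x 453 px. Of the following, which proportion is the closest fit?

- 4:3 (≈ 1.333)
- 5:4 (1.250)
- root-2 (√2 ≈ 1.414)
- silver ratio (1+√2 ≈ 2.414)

563/453 ≈ 1.243. Nearest candidates are 5:4 (1.250, off by 0.007) and 4:3 (1.333, off by 0.090).

5:4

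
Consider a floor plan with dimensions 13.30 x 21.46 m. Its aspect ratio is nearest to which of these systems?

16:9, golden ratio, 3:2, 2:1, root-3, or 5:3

Ratio = 21.46 / 13.30 ≈ 1.614.
Distances: 16:9 1.778 (Δ 0.164); golden ratio 1.618 (Δ 0.004); 3:2 1.500 (Δ 0.114); 2:1 2.000 (Δ 0.386); root-3 1.732 (Δ 0.118); 5:3 1.667 (Δ 0.053).

golden ratio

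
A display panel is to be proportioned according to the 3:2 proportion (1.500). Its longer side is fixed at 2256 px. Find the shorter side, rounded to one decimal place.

1504.0 px

3:2 = 1.50000.
Shorter side = 2256 ÷ 1.50000 ≈ 1504.000 → 1504.0 px.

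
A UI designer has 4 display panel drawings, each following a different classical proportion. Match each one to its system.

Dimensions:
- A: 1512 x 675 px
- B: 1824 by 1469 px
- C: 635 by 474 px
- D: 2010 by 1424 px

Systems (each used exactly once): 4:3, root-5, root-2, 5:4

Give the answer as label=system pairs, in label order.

A=root-5, B=5:4, C=4:3, D=root-2

A = 1512/675 ≈ 2.240 → root-5 (2.236)
B = 1824/1469 ≈ 1.242 → 5:4 (1.250)
C = 635/474 ≈ 1.340 → 4:3 (1.333)
D = 2010/1424 ≈ 1.412 → root-2 (1.414)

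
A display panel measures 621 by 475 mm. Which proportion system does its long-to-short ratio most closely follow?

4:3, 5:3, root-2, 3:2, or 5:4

621/475 ≈ 1.307. Nearest candidates are 4:3 (1.333, off by 0.026) and 5:4 (1.250, off by 0.057).

4:3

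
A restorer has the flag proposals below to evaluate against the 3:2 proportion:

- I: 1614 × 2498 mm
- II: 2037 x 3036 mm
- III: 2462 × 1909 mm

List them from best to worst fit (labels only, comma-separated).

II, I, III

Ratios: I = 2498 / 1614 ≈ 1.548; II = 3036 / 2037 ≈ 1.490; III = 2462 / 1909 ≈ 1.290.
|Δ from 1.500|: I 0.048; II 0.010; III 0.210.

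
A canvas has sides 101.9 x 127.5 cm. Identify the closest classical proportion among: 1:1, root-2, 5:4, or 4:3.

127.5/101.9 ≈ 1.251. Nearest candidates are 5:4 (1.250, off by 0.001) and 4:3 (1.333, off by 0.082).

5:4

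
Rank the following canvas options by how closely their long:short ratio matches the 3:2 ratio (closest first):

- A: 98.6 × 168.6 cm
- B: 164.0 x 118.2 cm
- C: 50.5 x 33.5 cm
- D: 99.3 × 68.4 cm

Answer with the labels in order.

A: 168.6/98.6 ≈ 1.710 → |1.710 − 1.500| = 0.210
B: 164.0/118.2 ≈ 1.387 → |1.387 − 1.500| = 0.113
C: 50.5/33.5 ≈ 1.507 → |1.507 − 1.500| = 0.007
D: 99.3/68.4 ≈ 1.452 → |1.452 − 1.500| = 0.048

C, D, B, A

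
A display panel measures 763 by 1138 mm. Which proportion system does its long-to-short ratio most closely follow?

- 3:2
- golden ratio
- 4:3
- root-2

Ratio = 1138 / 763 ≈ 1.491.
Distances: 3:2 1.500 (Δ 0.009); golden ratio 1.618 (Δ 0.127); 4:3 1.333 (Δ 0.158); root-2 1.414 (Δ 0.077).

3:2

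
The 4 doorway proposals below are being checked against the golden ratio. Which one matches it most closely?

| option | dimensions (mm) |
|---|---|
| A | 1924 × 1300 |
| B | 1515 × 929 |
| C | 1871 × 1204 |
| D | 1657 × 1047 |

Target golden ratio ≈ 1.618.
A: 1.480 (Δ0.138)  B: 1.631 (Δ0.013)  C: 1.554 (Δ0.064)  D: 1.583 (Δ0.035)

B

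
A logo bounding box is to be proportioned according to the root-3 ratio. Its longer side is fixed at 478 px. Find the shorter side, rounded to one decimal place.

276.0 px

root-3 ≈ 1.73205.
Shorter side = 478 ÷ 1.73205 ≈ 275.974 → 276.0 px.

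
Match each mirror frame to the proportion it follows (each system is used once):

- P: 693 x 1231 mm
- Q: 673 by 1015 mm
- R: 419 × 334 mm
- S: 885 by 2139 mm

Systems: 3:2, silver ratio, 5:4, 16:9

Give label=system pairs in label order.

P=16:9, Q=3:2, R=5:4, S=silver ratio

Ratios: P ≈ 1.776; Q ≈ 1.508; R ≈ 1.254; S ≈ 2.417.
Targets: 3:2 ≈ 1.500; silver ratio ≈ 2.414; 5:4 ≈ 1.250; 16:9 ≈ 1.778.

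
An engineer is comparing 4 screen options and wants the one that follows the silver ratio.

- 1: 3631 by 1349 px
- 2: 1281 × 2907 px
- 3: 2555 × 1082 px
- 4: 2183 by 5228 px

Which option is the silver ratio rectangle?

4

Ratios (long/short): 1 ≈ 2.692; 2 ≈ 2.269; 3 ≈ 2.361; 4 ≈ 2.395.
silver ratio ≈ 2.414; option 4 is nearest (Δ 0.019).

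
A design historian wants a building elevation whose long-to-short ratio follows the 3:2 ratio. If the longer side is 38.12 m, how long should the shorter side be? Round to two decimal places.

3:2 = 1.50000.
Shorter side = 38.12 ÷ 1.50000 ≈ 25.4133 → 25.41 m.

25.41 m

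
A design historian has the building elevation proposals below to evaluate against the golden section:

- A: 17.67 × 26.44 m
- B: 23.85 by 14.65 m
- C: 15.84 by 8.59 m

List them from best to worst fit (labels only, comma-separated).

Ratios: A = 26.44 / 17.67 ≈ 1.496; B = 23.85 / 14.65 ≈ 1.628; C = 15.84 / 8.59 ≈ 1.844.
|Δ from 1.618|: A 0.122; B 0.010; C 0.226.

B, A, C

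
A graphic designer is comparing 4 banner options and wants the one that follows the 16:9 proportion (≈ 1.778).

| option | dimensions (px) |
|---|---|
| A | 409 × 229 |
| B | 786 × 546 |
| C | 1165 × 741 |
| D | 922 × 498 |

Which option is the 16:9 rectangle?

Target 16:9 ≈ 1.778.
A: 1.786 (Δ0.008)  B: 1.440 (Δ0.338)  C: 1.572 (Δ0.206)  D: 1.851 (Δ0.073)

A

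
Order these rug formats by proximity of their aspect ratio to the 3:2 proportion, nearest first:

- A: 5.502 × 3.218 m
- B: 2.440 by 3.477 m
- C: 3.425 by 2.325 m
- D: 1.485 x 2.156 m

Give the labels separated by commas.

C, D, B, A

A: 5.502/3.218 ≈ 1.710 → |1.710 − 1.500| = 0.210
B: 3.477/2.440 ≈ 1.425 → |1.425 − 1.500| = 0.075
C: 3.425/2.325 ≈ 1.473 → |1.473 − 1.500| = 0.027
D: 2.156/1.485 ≈ 1.452 → |1.452 − 1.500| = 0.048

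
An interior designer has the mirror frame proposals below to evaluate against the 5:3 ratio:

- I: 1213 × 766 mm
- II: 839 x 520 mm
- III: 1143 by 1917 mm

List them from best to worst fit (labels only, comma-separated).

I: 1213/766 ≈ 1.584 → |1.584 − 1.667| = 0.083
II: 839/520 ≈ 1.613 → |1.613 − 1.667| = 0.054
III: 1917/1143 ≈ 1.677 → |1.677 − 1.667| = 0.010

III, II, I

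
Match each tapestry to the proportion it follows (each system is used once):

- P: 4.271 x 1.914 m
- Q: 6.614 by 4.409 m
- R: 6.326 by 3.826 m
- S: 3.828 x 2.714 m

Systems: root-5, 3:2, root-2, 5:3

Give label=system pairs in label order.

P = 4.271/1.914 ≈ 2.231 → root-5 (2.236)
Q = 6.614/4.409 ≈ 1.500 → 3:2 (1.500)
R = 6.326/3.826 ≈ 1.653 → 5:3 (1.667)
S = 3.828/2.714 ≈ 1.410 → root-2 (1.414)

P=root-5, Q=3:2, R=5:3, S=root-2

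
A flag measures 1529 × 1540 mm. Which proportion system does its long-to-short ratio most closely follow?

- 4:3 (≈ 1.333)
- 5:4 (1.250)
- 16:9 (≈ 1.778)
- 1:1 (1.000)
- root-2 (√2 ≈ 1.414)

1:1

1540/1529 ≈ 1.007. Nearest candidates are 1:1 (1.000, off by 0.007) and 5:4 (1.250, off by 0.243).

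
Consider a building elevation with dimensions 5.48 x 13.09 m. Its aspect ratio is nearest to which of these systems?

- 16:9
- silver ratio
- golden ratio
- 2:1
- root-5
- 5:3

silver ratio

13.09/5.48 ≈ 2.389. Nearest candidates are silver ratio (2.414, off by 0.025) and root-5 (2.236, off by 0.153).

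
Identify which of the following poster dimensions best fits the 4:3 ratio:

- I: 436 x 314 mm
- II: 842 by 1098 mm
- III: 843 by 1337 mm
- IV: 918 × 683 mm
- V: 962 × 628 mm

Ratios (long/short): I ≈ 1.389; II ≈ 1.304; III ≈ 1.586; IV ≈ 1.344; V ≈ 1.532.
4:3 ≈ 1.333; option IV is nearest (Δ 0.011).

IV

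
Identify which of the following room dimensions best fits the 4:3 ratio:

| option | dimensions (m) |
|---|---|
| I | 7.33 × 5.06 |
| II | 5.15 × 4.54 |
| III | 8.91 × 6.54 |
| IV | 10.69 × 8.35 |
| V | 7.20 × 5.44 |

Ratios (long/short): I ≈ 1.449; II ≈ 1.134; III ≈ 1.362; IV ≈ 1.280; V ≈ 1.324.
4:3 ≈ 1.333; option V is nearest (Δ 0.009).

V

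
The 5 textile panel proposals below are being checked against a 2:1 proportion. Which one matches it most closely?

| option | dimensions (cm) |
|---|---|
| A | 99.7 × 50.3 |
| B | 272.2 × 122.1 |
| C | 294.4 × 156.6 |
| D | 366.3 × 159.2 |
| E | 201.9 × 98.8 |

A

Ratios (long/short): A ≈ 1.982; B ≈ 2.229; C ≈ 1.880; D ≈ 2.301; E ≈ 2.044.
2:1 ≈ 2.000; option A is nearest (Δ 0.018).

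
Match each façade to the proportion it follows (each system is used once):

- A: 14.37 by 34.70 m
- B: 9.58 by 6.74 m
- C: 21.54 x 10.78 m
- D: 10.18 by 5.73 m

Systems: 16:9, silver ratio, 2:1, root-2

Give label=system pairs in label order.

A=silver ratio, B=root-2, C=2:1, D=16:9

A = 34.70/14.37 ≈ 2.415 → silver ratio (2.414)
B = 9.58/6.74 ≈ 1.421 → root-2 (1.414)
C = 21.54/10.78 ≈ 1.998 → 2:1 (2.000)
D = 10.18/5.73 ≈ 1.777 → 16:9 (1.778)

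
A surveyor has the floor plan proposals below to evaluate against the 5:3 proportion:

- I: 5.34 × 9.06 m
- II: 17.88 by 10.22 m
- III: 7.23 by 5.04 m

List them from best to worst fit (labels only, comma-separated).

I, II, III

I: 9.06/5.34 ≈ 1.697 → |1.697 − 1.667| = 0.030
II: 17.88/10.22 ≈ 1.750 → |1.750 − 1.667| = 0.083
III: 7.23/5.04 ≈ 1.435 → |1.435 − 1.667| = 0.232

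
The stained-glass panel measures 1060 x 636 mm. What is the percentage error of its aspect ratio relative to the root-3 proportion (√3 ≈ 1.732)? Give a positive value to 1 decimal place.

3.8%

Ratio = 1060 / 636 ≈ 1.6667.
Ideal root-3 ≈ 1.7321. |1.6667 − 1.7321| / 1.7321 ≈ 3.78% → 3.8%.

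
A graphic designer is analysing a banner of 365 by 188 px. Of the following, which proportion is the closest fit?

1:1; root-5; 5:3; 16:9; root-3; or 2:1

2:1

Ratio = 365 / 188 ≈ 1.941.
Distances: 1:1 1.000 (Δ 0.941); root-5 2.236 (Δ 0.295); 5:3 1.667 (Δ 0.274); 16:9 1.778 (Δ 0.163); root-3 1.732 (Δ 0.209); 2:1 2.000 (Δ 0.059).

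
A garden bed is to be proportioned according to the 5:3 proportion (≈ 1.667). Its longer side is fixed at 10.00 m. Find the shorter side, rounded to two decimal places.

6.00 m

5:3 ≈ 1.66667.
Shorter side = 10.00 ÷ 1.66667 ≈ 6.0000 → 6.00 m.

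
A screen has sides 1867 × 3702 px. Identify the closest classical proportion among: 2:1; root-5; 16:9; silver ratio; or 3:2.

2:1

Ratio = 3702 / 1867 ≈ 1.983.
Distances: 2:1 2.000 (Δ 0.017); root-5 2.236 (Δ 0.253); 16:9 1.778 (Δ 0.205); silver ratio 2.414 (Δ 0.431); 3:2 1.500 (Δ 0.483).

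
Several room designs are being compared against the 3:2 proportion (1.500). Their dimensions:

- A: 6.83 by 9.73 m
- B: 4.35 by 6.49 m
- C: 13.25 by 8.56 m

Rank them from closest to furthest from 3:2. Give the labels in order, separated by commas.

B, C, A

A: 9.73/6.83 ≈ 1.425 → |1.425 − 1.500| = 0.075
B: 6.49/4.35 ≈ 1.492 → |1.492 − 1.500| = 0.008
C: 13.25/8.56 ≈ 1.548 → |1.548 − 1.500| = 0.048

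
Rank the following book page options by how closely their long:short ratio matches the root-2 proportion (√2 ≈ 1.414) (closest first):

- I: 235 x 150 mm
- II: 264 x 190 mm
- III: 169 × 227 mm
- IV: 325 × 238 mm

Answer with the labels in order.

Ratios: I = 235 / 150 ≈ 1.567; II = 264 / 190 ≈ 1.389; III = 227 / 169 ≈ 1.343; IV = 325 / 238 ≈ 1.366.
|Δ from 1.414|: I 0.153; II 0.025; III 0.071; IV 0.048.

II, IV, III, I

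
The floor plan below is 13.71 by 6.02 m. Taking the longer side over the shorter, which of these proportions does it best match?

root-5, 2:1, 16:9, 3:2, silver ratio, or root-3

13.71/6.02 ≈ 2.277. Nearest candidates are root-5 (2.236, off by 0.041) and silver ratio (2.414, off by 0.137).

root-5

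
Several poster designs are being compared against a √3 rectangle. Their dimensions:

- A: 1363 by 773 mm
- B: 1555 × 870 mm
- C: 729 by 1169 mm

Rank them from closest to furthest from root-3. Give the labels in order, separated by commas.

A, B, C

A: 1363/773 ≈ 1.763 → |1.763 − 1.732| = 0.031
B: 1555/870 ≈ 1.787 → |1.787 − 1.732| = 0.055
C: 1169/729 ≈ 1.604 → |1.604 − 1.732| = 0.128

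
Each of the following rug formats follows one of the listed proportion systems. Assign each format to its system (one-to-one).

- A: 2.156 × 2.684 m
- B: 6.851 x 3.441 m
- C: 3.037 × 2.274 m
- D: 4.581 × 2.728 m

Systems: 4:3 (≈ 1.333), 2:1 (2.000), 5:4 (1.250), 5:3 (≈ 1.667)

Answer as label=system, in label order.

A = 2.684/2.156 ≈ 1.245 → 5:4 (1.250)
B = 6.851/3.441 ≈ 1.991 → 2:1 (2.000)
C = 3.037/2.274 ≈ 1.336 → 4:3 (1.333)
D = 4.581/2.728 ≈ 1.679 → 5:3 (1.667)

A=5:4, B=2:1, C=4:3, D=5:3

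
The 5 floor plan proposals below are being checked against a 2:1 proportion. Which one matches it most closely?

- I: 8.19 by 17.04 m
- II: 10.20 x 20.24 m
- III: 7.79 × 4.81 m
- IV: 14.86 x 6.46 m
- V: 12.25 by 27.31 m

Target 2:1 ≈ 2.000.
I: 2.081 (Δ0.081)  II: 1.984 (Δ0.016)  III: 1.620 (Δ0.380)  IV: 2.300 (Δ0.300)  V: 2.229 (Δ0.229)

II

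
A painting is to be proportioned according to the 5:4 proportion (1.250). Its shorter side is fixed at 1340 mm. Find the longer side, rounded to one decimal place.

1675.0 mm

5:4 = 1.25000.
Longer side = 1340 × 1.25000 ≈ 1675.000 → 1675.0 mm.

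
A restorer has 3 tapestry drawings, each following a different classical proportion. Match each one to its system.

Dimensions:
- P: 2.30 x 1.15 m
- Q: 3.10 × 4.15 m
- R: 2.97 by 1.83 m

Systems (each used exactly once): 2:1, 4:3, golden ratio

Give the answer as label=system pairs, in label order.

P=2:1, Q=4:3, R=golden ratio

P = 2.30/1.15 ≈ 2.000 → 2:1 (2.000)
Q = 4.15/3.10 ≈ 1.339 → 4:3 (1.333)
R = 2.97/1.83 ≈ 1.623 → golden ratio (1.618)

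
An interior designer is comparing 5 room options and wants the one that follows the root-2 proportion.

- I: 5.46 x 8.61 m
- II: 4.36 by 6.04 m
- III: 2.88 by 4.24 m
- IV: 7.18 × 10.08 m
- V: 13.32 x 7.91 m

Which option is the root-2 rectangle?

Target root-2 ≈ 1.414.
I: 1.577 (Δ0.163)  II: 1.385 (Δ0.029)  III: 1.472 (Δ0.058)  IV: 1.404 (Δ0.010)  V: 1.684 (Δ0.270)

IV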